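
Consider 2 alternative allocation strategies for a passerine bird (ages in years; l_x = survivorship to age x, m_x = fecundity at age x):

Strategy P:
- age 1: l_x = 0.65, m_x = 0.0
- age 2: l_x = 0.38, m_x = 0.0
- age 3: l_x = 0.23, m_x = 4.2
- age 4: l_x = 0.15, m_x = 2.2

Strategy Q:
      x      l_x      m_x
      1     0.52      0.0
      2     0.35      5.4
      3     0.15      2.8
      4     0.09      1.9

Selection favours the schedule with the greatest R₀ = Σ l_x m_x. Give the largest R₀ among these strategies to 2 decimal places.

2.48

Strategy P: R₀ = 0.65×0.0 + 0.38×0.0 + 0.23×4.2 + 0.15×2.2 = 1.2960
Strategy Q: R₀ = 0.52×0.0 + 0.35×5.4 + 0.15×2.8 + 0.09×1.9 = 2.4810
Highest R₀: strategy Q with 2.4810.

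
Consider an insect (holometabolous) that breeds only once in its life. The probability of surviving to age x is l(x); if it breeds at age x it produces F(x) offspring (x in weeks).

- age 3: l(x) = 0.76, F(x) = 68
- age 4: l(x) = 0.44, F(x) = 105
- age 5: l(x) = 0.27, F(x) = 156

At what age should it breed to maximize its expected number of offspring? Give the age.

Expected offspring if breeding at age x = l(x) × F(x):
  age 3: 0.76 × 68 = 51.680
  age 4: 0.44 × 105 = 46.200
  age 5: 0.27 × 156 = 42.120
Maximum at age 3 (51.680).

3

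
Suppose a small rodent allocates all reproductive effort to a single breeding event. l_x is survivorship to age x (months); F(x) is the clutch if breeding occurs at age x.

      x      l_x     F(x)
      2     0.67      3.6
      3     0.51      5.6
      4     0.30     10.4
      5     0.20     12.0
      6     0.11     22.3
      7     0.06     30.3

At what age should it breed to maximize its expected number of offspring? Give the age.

4

Expected offspring if breeding at age x = l_x × F(x):
  age 2: 0.67 × 3.6 = 2.412
  age 3: 0.51 × 5.6 = 2.856
  age 4: 0.30 × 10.4 = 3.120
  age 5: 0.20 × 12.0 = 2.400
  age 6: 0.11 × 22.3 = 2.453
  age 7: 0.06 × 30.3 = 1.818
Maximum at age 4 (3.120).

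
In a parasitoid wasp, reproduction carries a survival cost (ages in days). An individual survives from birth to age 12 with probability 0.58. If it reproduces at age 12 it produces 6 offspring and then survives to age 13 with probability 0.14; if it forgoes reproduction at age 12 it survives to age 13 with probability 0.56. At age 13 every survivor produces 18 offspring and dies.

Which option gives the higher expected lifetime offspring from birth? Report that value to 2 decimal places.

5.85

breed at age 12: R₀ = 0.58 × (6 + 0.14 × 18) = 0.58 × 8.5200 = 4.9416
delay to age 13: R₀ = 0.58 × (0.56 × 18) = 0.58 × 10.0800 = 5.8464
Higher: delay to age 13 (5.8464).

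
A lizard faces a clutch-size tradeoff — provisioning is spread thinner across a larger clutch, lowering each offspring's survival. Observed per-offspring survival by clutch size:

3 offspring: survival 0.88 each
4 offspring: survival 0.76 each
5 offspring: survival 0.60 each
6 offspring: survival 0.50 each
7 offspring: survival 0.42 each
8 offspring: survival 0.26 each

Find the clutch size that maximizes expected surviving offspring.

4

Expected surviving offspring = c × s(c):
  c=3: 3 × 0.88 = 2.640
  c=4: 4 × 0.76 = 3.040
  c=5: 5 × 0.60 = 3.000
  c=6: 6 × 0.50 = 3.000
  c=7: 7 × 0.42 = 2.940
  c=8: 8 × 0.26 = 2.080
Maximum at c = 4 (3.040 surviving offspring).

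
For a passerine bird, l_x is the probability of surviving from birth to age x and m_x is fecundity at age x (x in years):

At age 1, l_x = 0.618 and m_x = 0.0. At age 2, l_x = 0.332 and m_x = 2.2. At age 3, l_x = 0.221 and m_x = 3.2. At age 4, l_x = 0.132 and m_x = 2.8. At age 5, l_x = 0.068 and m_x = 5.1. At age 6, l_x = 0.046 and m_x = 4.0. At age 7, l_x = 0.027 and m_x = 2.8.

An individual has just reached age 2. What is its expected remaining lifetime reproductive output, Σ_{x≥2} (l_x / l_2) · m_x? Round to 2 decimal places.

l_2 = 0.332. Conditional survival from age 2 to x is l_x / l_2.
  x=2: (0.332/0.332) × 2.2 = 2.2000
  x=3: (0.221/0.332) × 3.2 = 2.1301
  x=4: (0.132/0.332) × 2.8 = 1.1133
  x=5: (0.068/0.332) × 5.1 = 1.0446
  x=6: (0.046/0.332) × 4.0 = 0.5542
  x=7: (0.027/0.332) × 2.8 = 0.2277
Sum = 2.2000 + 2.1301 + 1.1133 + 1.0446 + 0.5542 + 0.2277 = 7.2699

7.27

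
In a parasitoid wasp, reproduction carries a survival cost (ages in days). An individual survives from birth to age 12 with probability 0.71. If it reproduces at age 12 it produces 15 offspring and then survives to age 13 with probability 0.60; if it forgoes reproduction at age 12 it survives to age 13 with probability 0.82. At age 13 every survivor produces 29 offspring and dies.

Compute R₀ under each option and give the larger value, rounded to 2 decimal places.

23.00

breed at age 12: R₀ = 0.71 × (15 + 0.60 × 29) = 0.71 × 32.4000 = 23.0040
delay to age 13: R₀ = 0.71 × (0.82 × 29) = 0.71 × 23.7800 = 16.8838
Higher: breed at age 12 (23.0040).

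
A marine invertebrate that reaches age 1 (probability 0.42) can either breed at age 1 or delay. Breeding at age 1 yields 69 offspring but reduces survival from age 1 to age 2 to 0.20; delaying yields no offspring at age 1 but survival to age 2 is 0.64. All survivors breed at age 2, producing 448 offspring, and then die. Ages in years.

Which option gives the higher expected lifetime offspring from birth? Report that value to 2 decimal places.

breed at age 1: R₀ = 0.42 × (69 + 0.20 × 448) = 0.42 × 158.6000 = 66.6120
delay to age 2: R₀ = 0.42 × (0.64 × 448) = 0.42 × 286.7200 = 120.4224
Higher: delay to age 2 (120.4224).

120.42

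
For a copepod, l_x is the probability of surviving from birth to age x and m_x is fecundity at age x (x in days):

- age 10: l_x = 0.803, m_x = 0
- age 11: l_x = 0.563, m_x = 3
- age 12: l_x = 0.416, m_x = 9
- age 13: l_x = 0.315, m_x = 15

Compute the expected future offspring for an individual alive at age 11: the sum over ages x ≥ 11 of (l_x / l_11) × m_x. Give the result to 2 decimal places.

18.04

l_11 = 0.563. Conditional survival from age 11 to x is l_x / l_11.
  x=11: (0.563/0.563) × 3 = 3.0000
  x=12: (0.416/0.563) × 9 = 6.6501
  x=13: (0.315/0.563) × 15 = 8.3925
Sum = 3.0000 + 6.6501 + 8.3925 = 18.0426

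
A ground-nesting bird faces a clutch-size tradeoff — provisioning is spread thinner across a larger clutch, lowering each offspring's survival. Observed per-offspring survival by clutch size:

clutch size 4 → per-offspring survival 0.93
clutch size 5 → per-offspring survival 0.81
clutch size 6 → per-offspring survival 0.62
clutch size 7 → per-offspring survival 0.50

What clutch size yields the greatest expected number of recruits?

Expected recruits = c × s(c):
  c=4: 4 × 0.93 = 3.720
  c=5: 5 × 0.81 = 4.050
  c=6: 6 × 0.62 = 3.720
  c=7: 7 × 0.50 = 3.500
Maximum at c = 5 (4.050 recruits).

5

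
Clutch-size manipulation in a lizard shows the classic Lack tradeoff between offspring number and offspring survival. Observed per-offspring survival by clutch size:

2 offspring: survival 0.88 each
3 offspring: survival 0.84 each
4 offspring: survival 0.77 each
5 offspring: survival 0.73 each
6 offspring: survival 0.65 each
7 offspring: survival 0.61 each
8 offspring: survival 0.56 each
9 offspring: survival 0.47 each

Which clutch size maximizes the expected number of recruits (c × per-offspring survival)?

Expected recruits = c × s(c):
  c=2: 2 × 0.88 = 1.760
  c=3: 3 × 0.84 = 2.520
  c=4: 4 × 0.77 = 3.080
  c=5: 5 × 0.73 = 3.650
  c=6: 6 × 0.65 = 3.900
  c=7: 7 × 0.61 = 4.270
  c=8: 8 × 0.56 = 4.480
  c=9: 9 × 0.47 = 4.230
Maximum at c = 8 (4.480 recruits).

8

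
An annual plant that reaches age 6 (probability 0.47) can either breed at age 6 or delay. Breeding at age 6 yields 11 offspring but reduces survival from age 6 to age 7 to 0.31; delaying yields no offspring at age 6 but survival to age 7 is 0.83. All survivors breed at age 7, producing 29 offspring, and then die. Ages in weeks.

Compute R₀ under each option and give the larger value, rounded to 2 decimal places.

11.31

breed at age 6: R₀ = 0.47 × (11 + 0.31 × 29) = 0.47 × 19.9900 = 9.3953
delay to age 7: R₀ = 0.47 × (0.83 × 29) = 0.47 × 24.0700 = 11.3129
Higher: delay to age 7 (11.3129).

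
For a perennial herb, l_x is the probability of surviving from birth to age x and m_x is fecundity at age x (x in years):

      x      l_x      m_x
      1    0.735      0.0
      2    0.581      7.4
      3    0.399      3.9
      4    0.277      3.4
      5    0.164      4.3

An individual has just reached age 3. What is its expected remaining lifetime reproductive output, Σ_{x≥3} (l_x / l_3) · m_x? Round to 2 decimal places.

l_3 = 0.399. Conditional survival from age 3 to x is l_x / l_3.
  x=3: (0.399/0.399) × 3.9 = 3.9000
  x=4: (0.277/0.399) × 3.4 = 2.3604
  x=5: (0.164/0.399) × 4.3 = 1.7674
Sum = 3.9000 + 2.3604 + 1.7674 = 8.0278

8.03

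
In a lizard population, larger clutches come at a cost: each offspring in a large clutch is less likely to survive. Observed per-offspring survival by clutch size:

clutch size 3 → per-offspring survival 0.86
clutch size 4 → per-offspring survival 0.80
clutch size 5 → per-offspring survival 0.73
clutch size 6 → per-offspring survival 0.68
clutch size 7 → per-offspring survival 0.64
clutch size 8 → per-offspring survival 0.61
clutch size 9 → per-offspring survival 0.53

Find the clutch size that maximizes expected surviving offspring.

Expected surviving offspring = c × s(c):
  c=3: 3 × 0.86 = 2.580
  c=4: 4 × 0.80 = 3.200
  c=5: 5 × 0.73 = 3.650
  c=6: 6 × 0.68 = 4.080
  c=7: 7 × 0.64 = 4.480
  c=8: 8 × 0.61 = 4.880
  c=9: 9 × 0.53 = 4.770
Maximum at c = 8 (4.880 surviving offspring).

8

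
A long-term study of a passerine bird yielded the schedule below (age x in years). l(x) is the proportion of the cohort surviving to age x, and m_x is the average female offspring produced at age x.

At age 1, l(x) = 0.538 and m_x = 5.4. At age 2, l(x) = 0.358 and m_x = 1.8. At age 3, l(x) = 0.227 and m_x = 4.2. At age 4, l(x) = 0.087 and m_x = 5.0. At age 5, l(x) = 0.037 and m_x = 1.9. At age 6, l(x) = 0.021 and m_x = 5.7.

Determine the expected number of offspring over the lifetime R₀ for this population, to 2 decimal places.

5.13

R₀ = Σ l(x) m_x:
  age 1: 0.538 × 5.4 = 2.9052
  age 2: 0.358 × 1.8 = 0.6444
  age 3: 0.227 × 4.2 = 0.9534
  age 4: 0.087 × 5.0 = 0.4350
  age 5: 0.037 × 1.9 = 0.0703
  age 6: 0.021 × 5.7 = 0.1197
R₀ = 2.9052 + 0.6444 + 0.9534 + 0.4350 + 0.0703 + 0.1197 = 5.1280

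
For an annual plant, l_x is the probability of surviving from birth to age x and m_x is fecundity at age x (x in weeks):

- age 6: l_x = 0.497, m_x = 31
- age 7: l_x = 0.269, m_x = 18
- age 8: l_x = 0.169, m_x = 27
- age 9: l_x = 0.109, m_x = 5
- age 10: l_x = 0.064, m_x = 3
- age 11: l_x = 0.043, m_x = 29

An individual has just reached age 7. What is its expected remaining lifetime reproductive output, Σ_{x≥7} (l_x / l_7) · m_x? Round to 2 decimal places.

42.34

l_7 = 0.269. Conditional survival from age 7 to x is l_x / l_7.
  x=7: (0.269/0.269) × 18 = 18.0000
  x=8: (0.169/0.269) × 27 = 16.9628
  x=9: (0.109/0.269) × 5 = 2.0260
  x=10: (0.064/0.269) × 3 = 0.7138
  x=11: (0.043/0.269) × 29 = 4.6357
Sum = 18.0000 + 16.9628 + 2.0260 + 0.7138 + 4.6357 = 42.3383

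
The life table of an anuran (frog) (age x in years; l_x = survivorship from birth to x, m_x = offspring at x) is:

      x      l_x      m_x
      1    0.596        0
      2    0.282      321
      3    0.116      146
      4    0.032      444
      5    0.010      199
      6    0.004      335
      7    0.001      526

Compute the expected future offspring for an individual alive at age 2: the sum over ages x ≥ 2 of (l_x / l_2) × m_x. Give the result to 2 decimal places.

445.11

l_2 = 0.282. Conditional survival from age 2 to x is l_x / l_2.
  x=2: (0.282/0.282) × 321 = 321.0000
  x=3: (0.116/0.282) × 146 = 60.0567
  x=4: (0.032/0.282) × 444 = 50.3830
  x=5: (0.010/0.282) × 199 = 7.0567
  x=6: (0.004/0.282) × 335 = 4.7518
  x=7: (0.001/0.282) × 526 = 1.8652
Sum = 321.0000 + 60.0567 + 50.3830 + 7.0567 + 4.7518 + 1.8652 = 445.1135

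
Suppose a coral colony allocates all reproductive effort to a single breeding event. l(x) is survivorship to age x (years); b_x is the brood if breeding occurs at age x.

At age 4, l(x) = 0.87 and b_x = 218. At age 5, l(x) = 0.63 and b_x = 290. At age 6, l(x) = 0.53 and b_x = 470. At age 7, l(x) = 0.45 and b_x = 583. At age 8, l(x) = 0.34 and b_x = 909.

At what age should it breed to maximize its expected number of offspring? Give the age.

Expected offspring if breeding at age x = l(x) × b_x:
  age 4: 0.87 × 218 = 189.660
  age 5: 0.63 × 290 = 182.700
  age 6: 0.53 × 470 = 249.100
  age 7: 0.45 × 583 = 262.350
  age 8: 0.34 × 909 = 309.060
Maximum at age 8 (309.060).

8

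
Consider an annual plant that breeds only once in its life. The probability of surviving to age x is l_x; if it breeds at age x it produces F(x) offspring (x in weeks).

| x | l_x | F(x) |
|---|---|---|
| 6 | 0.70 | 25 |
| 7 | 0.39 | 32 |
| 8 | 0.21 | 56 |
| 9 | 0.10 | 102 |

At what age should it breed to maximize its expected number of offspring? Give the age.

6

Expected offspring if breeding at age x = l_x × F(x):
  age 6: 0.70 × 25 = 17.500
  age 7: 0.39 × 32 = 12.480
  age 8: 0.21 × 56 = 11.760
  age 9: 0.10 × 102 = 10.200
Maximum at age 6 (17.500).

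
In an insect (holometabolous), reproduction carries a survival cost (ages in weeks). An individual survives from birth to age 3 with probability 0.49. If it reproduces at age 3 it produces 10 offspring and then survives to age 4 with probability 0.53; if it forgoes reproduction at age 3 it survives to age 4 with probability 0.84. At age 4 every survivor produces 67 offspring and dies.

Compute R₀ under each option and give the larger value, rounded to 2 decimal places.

breed at age 3: R₀ = 0.49 × (10 + 0.53 × 67) = 0.49 × 45.5100 = 22.2999
delay to age 4: R₀ = 0.49 × (0.84 × 67) = 0.49 × 56.2800 = 27.5772
Higher: delay to age 4 (27.5772).

27.58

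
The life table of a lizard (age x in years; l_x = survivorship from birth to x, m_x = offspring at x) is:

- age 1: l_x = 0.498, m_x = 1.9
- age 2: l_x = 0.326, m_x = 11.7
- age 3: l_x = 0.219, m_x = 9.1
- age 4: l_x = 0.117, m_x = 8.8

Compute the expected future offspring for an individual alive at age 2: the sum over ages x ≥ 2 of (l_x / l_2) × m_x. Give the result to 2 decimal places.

20.97

l_2 = 0.326. Conditional survival from age 2 to x is l_x / l_2.
  x=2: (0.326/0.326) × 11.7 = 11.7000
  x=3: (0.219/0.326) × 9.1 = 6.1132
  x=4: (0.117/0.326) × 8.8 = 3.1583
Sum = 11.7000 + 6.1132 + 3.1583 = 20.9715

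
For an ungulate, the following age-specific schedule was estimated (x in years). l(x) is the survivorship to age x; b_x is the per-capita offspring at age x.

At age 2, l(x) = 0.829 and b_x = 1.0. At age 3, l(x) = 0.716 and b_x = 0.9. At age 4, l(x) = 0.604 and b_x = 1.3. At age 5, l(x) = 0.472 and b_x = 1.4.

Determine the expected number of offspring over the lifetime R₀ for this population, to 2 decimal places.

2.92

R₀ = Σ l(x) b_x:
  age 2: 0.829 × 1.0 = 0.8290
  age 3: 0.716 × 0.9 = 0.6444
  age 4: 0.604 × 1.3 = 0.7852
  age 5: 0.472 × 1.4 = 0.6608
R₀ = 0.8290 + 0.6444 + 0.7852 + 0.6608 = 2.9194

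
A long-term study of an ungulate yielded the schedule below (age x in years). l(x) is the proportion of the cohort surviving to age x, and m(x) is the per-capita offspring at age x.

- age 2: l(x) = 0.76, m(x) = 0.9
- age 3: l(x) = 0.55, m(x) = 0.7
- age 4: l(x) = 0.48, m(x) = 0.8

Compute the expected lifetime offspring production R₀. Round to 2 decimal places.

R₀ = Σ l(x) m(x):
  age 2: 0.76 × 0.9 = 0.6840
  age 3: 0.55 × 0.7 = 0.3850
  age 4: 0.48 × 0.8 = 0.3840
R₀ = 0.6840 + 0.3850 + 0.3840 = 1.4530

1.45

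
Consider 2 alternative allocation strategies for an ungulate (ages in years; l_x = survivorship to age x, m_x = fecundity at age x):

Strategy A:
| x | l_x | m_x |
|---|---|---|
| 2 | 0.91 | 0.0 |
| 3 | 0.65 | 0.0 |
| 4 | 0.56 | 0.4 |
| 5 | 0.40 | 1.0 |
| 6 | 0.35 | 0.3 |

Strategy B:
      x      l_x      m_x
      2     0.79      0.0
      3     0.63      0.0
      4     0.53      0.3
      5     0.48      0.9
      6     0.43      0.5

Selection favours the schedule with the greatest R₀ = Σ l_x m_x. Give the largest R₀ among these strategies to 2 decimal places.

0.81

Strategy A: R₀ = 0.91×0.0 + 0.65×0.0 + 0.56×0.4 + 0.40×1.0 + 0.35×0.3 = 0.7290
Strategy B: R₀ = 0.79×0.0 + 0.63×0.0 + 0.53×0.3 + 0.48×0.9 + 0.43×0.5 = 0.8060
Highest R₀: strategy B with 0.8060.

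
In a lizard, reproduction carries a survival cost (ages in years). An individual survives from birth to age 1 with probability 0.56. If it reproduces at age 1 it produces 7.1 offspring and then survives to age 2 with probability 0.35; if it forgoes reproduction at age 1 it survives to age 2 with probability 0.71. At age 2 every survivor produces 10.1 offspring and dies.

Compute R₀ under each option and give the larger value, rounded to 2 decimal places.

breed at age 1: R₀ = 0.56 × (7.1 + 0.35 × 10.1) = 0.56 × 10.6350 = 5.9556
delay to age 2: R₀ = 0.56 × (0.71 × 10.1) = 0.56 × 7.1710 = 4.0158
Higher: breed at age 1 (5.9556).

5.96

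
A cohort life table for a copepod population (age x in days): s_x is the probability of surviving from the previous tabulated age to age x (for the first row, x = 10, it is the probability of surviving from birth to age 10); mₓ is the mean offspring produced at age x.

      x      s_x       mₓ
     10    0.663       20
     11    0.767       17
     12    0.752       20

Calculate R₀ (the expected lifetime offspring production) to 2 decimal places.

Survivorship from birth: l_x = s_10·s_11·…·s_x.
  l_10 = 0.66300
  l_11 = 0.50852
  l_12 = 0.38241
R₀ = Σ l_x mₓ:
  age 10: 0.66300 × 20 = 13.2600
  age 11: 0.50852 × 17 = 8.6448
  age 12: 0.38241 × 20 = 7.6482
R₀ = 13.2600 + 8.6448 + 7.6482 = 29.5530

29.55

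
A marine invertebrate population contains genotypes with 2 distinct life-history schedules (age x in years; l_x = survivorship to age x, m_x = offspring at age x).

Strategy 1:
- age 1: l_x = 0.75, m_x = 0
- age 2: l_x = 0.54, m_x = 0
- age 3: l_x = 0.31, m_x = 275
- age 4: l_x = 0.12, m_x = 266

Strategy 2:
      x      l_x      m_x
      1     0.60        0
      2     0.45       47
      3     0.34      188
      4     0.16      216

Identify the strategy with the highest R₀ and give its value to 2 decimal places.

Strategy 1: R₀ = 0.75×0 + 0.54×0 + 0.31×275 + 0.12×266 = 117.1700
Strategy 2: R₀ = 0.60×0 + 0.45×47 + 0.34×188 + 0.16×216 = 119.6300
Highest R₀: strategy 2 with 119.6300.

119.63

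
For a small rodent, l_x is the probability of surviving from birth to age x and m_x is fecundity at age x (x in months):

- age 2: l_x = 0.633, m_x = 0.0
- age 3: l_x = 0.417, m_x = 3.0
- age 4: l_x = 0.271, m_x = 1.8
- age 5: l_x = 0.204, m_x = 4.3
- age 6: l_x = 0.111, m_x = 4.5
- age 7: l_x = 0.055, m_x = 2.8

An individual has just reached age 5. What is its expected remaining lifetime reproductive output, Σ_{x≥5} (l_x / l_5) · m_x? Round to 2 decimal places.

7.50

l_5 = 0.204. Conditional survival from age 5 to x is l_x / l_5.
  x=5: (0.204/0.204) × 4.3 = 4.3000
  x=6: (0.111/0.204) × 4.5 = 2.4485
  x=7: (0.055/0.204) × 2.8 = 0.7549
Sum = 4.3000 + 2.4485 + 0.7549 = 7.5034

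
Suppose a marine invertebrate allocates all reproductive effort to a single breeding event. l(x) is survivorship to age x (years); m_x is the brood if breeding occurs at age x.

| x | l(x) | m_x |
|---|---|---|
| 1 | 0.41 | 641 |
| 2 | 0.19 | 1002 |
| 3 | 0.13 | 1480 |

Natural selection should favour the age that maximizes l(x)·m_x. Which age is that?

Expected offspring if breeding at age x = l(x) × m_x:
  age 1: 0.41 × 641 = 262.810
  age 2: 0.19 × 1002 = 190.380
  age 3: 0.13 × 1480 = 192.400
Maximum at age 1 (262.810).

1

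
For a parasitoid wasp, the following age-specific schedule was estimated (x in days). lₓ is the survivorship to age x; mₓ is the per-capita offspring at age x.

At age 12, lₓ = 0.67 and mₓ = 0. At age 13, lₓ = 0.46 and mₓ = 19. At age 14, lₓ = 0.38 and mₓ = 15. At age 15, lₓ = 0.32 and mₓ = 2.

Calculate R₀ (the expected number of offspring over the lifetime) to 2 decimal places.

15.08

R₀ = Σ lₓ mₓ:
  age 12: 0.67 × 0 = 0.0000
  age 13: 0.46 × 19 = 8.7400
  age 14: 0.38 × 15 = 5.7000
  age 15: 0.32 × 2 = 0.6400
R₀ = 0.0000 + 8.7400 + 5.7000 + 0.6400 = 15.0800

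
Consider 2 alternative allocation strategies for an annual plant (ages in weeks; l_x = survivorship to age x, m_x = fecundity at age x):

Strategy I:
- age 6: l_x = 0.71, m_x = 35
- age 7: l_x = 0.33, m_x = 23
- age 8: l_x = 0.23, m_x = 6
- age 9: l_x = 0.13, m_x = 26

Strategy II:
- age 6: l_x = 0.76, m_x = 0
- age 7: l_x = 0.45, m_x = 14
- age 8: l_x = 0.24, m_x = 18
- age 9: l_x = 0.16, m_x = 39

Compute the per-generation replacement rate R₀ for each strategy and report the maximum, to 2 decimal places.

Strategy I: R₀ = 0.71×35 + 0.33×23 + 0.23×6 + 0.13×26 = 37.2000
Strategy II: R₀ = 0.76×0 + 0.45×14 + 0.24×18 + 0.16×39 = 16.8600
Highest R₀: strategy I with 37.2000.

37.20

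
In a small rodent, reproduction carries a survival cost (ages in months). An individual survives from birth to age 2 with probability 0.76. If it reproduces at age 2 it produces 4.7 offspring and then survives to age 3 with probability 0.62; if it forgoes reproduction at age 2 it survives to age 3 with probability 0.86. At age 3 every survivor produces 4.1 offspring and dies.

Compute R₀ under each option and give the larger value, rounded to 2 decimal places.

breed at age 2: R₀ = 0.76 × (4.7 + 0.62 × 4.1) = 0.76 × 7.2420 = 5.5039
delay to age 3: R₀ = 0.76 × (0.86 × 4.1) = 0.76 × 3.5260 = 2.6798
Higher: breed at age 2 (5.5039).

5.50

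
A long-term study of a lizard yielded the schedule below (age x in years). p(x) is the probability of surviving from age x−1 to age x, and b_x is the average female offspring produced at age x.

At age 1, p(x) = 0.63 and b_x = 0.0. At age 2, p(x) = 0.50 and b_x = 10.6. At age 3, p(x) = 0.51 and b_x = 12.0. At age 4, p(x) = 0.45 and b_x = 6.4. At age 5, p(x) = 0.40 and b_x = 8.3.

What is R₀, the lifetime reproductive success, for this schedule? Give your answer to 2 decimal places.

Survivorship from birth: l_x = p_1·p_2·…·p_x.
  l_1 = 0.63000
  l_2 = 0.31500
  l_3 = 0.16065
  l_4 = 0.07229
  l_5 = 0.02892
R₀ = Σ l_x b_x:
  age 1: 0.63000 × 0.0 = 0.0000
  age 2: 0.31500 × 10.6 = 3.3390
  age 3: 0.16065 × 12.0 = 1.9278
  age 4: 0.07229 × 6.4 = 0.4627
  age 5: 0.02892 × 8.3 = 0.2400
R₀ = 0.0000 + 3.3390 + 1.9278 + 0.4627 + 0.2400 = 5.9695

5.97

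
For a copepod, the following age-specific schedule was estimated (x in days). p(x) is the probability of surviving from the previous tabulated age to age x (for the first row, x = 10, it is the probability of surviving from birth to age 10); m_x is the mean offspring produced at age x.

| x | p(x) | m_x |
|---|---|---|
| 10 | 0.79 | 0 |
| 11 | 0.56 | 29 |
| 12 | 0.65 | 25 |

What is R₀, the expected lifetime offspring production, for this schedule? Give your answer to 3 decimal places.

Survivorship from birth: l_x = p_10·p_11·…·p_x.
  l_10 = 0.79000
  l_11 = 0.44240
  l_12 = 0.28756
R₀ = Σ l_x m_x:
  age 10: 0.79000 × 0 = 0.0000
  age 11: 0.44240 × 29 = 12.8296
  age 12: 0.28756 × 25 = 7.1890
R₀ = 0.0000 + 12.8296 + 7.1890 = 20.0186

20.019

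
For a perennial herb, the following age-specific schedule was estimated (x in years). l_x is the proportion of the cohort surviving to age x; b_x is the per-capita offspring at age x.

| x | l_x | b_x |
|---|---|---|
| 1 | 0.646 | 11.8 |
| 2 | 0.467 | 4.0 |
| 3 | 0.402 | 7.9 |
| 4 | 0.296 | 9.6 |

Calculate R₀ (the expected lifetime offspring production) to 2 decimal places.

R₀ = Σ l_x b_x:
  age 1: 0.646 × 11.8 = 7.6228
  age 2: 0.467 × 4.0 = 1.8680
  age 3: 0.402 × 7.9 = 3.1758
  age 4: 0.296 × 9.6 = 2.8416
R₀ = 7.6228 + 1.8680 + 3.1758 + 2.8416 = 15.5082

15.51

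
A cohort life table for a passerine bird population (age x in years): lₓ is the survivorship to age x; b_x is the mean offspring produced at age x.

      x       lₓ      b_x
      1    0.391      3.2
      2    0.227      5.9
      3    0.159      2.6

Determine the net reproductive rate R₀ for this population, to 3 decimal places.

R₀ = Σ lₓ b_x:
  age 1: 0.391 × 3.2 = 1.2512
  age 2: 0.227 × 5.9 = 1.3393
  age 3: 0.159 × 2.6 = 0.4134
R₀ = 1.2512 + 1.3393 + 0.4134 = 3.0039

3.004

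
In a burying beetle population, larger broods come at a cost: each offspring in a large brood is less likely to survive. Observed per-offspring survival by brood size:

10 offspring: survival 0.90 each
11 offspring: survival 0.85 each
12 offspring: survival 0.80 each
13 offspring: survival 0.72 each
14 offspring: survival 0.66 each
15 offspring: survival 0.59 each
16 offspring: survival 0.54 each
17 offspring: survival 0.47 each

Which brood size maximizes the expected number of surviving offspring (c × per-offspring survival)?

12

Expected surviving offspring = c × s(c):
  c=10: 10 × 0.90 = 9.000
  c=11: 11 × 0.85 = 9.350
  c=12: 12 × 0.80 = 9.600
  c=13: 13 × 0.72 = 9.360
  c=14: 14 × 0.66 = 9.240
  c=15: 15 × 0.59 = 8.850
  c=16: 16 × 0.54 = 8.640
  c=17: 17 × 0.47 = 7.990
Maximum at c = 12 (9.600 surviving offspring).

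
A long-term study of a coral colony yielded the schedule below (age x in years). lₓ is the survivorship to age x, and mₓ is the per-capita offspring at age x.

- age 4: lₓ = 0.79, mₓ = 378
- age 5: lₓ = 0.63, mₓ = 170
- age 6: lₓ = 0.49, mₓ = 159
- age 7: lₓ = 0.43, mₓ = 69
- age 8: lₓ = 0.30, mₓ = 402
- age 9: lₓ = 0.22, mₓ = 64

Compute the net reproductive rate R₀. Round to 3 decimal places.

647.980

R₀ = Σ lₓ mₓ:
  age 4: 0.79 × 378 = 298.6200
  age 5: 0.63 × 170 = 107.1000
  age 6: 0.49 × 159 = 77.9100
  age 7: 0.43 × 69 = 29.6700
  age 8: 0.30 × 402 = 120.6000
  age 9: 0.22 × 64 = 14.0800
R₀ = 298.6200 + 107.1000 + 77.9100 + 29.6700 + 120.6000 + 14.0800 = 647.9800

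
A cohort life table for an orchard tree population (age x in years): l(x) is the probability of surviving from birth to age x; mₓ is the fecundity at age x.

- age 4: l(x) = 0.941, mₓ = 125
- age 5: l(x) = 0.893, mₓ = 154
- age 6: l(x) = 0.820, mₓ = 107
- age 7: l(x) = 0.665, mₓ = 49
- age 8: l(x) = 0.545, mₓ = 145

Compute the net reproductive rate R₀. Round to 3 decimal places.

R₀ = Σ l(x) mₓ:
  age 4: 0.941 × 125 = 117.6250
  age 5: 0.893 × 154 = 137.5220
  age 6: 0.820 × 107 = 87.7400
  age 7: 0.665 × 49 = 32.5850
  age 8: 0.545 × 145 = 79.0250
R₀ = 117.6250 + 137.5220 + 87.7400 + 32.5850 + 79.0250 = 454.4970

454.497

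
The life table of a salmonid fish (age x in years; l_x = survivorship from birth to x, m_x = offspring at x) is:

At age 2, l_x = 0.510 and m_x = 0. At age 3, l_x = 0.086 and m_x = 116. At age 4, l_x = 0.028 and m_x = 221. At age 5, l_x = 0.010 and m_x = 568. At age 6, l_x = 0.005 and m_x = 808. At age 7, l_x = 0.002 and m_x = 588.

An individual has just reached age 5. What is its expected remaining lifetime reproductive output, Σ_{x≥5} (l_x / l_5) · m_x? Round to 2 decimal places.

1089.60

l_5 = 0.010. Conditional survival from age 5 to x is l_x / l_5.
  x=5: (0.010/0.010) × 568 = 568.0000
  x=6: (0.005/0.010) × 808 = 404.0000
  x=7: (0.002/0.010) × 588 = 117.6000
Sum = 568.0000 + 404.0000 + 117.6000 = 1089.6000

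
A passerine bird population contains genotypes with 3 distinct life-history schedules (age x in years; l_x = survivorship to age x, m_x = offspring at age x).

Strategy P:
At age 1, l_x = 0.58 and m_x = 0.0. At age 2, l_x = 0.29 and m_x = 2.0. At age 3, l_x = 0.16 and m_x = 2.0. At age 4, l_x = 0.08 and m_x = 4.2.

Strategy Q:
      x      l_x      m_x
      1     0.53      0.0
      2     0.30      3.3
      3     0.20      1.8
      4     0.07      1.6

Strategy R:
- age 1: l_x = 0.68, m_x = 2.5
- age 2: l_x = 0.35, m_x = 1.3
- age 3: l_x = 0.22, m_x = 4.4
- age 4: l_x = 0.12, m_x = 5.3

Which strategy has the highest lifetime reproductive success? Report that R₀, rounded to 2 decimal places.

3.76

Strategy P: R₀ = 0.58×0.0 + 0.29×2.0 + 0.16×2.0 + 0.08×4.2 = 1.2360
Strategy Q: R₀ = 0.53×0.0 + 0.30×3.3 + 0.20×1.8 + 0.07×1.6 = 1.4620
Strategy R: R₀ = 0.68×2.5 + 0.35×1.3 + 0.22×4.4 + 0.12×5.3 = 3.7590
Highest R₀: strategy R with 3.7590.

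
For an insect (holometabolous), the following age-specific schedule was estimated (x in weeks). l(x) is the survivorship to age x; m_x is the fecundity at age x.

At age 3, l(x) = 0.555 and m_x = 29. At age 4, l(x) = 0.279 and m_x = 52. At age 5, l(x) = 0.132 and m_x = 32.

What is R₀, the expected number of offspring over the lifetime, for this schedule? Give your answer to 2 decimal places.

34.83

R₀ = Σ l(x) m_x:
  age 3: 0.555 × 29 = 16.0950
  age 4: 0.279 × 52 = 14.5080
  age 5: 0.132 × 32 = 4.2240
R₀ = 16.0950 + 14.5080 + 4.2240 = 34.8270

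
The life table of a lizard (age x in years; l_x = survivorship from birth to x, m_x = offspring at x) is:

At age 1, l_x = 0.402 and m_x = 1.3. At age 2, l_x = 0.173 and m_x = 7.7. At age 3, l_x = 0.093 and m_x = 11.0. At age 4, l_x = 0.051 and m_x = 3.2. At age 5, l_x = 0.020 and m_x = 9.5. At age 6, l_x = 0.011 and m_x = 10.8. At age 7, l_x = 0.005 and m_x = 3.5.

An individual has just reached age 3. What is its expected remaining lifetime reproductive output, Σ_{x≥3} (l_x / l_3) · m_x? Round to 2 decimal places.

16.26

l_3 = 0.093. Conditional survival from age 3 to x is l_x / l_3.
  x=3: (0.093/0.093) × 11.0 = 11.0000
  x=4: (0.051/0.093) × 3.2 = 1.7548
  x=5: (0.020/0.093) × 9.5 = 2.0430
  x=6: (0.011/0.093) × 10.8 = 1.2774
  x=7: (0.005/0.093) × 3.5 = 0.1882
Sum = 11.0000 + 1.7548 + 2.0430 + 1.2774 + 0.1882 = 16.2634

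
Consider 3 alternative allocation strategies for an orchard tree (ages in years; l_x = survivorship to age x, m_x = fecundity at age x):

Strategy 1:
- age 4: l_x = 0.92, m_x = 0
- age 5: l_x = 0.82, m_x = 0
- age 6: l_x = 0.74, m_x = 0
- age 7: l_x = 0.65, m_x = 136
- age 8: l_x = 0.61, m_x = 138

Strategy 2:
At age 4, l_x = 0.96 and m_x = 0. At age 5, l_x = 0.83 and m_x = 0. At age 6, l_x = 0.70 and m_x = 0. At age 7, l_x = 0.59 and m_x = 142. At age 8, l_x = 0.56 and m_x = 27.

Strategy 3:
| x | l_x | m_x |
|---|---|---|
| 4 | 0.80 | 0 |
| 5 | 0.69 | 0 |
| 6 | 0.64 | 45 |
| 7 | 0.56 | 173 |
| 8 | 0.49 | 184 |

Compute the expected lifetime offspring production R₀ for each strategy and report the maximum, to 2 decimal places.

215.84

Strategy 1: R₀ = 0.92×0 + 0.82×0 + 0.74×0 + 0.65×136 + 0.61×138 = 172.5800
Strategy 2: R₀ = 0.96×0 + 0.83×0 + 0.70×0 + 0.59×142 + 0.56×27 = 98.9000
Strategy 3: R₀ = 0.80×0 + 0.69×0 + 0.64×45 + 0.56×173 + 0.49×184 = 215.8400
Highest R₀: strategy 3 with 215.8400.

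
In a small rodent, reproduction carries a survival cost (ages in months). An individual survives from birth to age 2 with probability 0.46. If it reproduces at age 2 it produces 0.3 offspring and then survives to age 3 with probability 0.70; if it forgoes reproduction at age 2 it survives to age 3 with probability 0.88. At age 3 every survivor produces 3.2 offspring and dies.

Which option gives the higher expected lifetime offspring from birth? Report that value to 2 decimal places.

breed at age 2: R₀ = 0.46 × (0.3 + 0.70 × 3.2) = 0.46 × 2.5400 = 1.1684
delay to age 3: R₀ = 0.46 × (0.88 × 3.2) = 0.46 × 2.8160 = 1.2954
Higher: delay to age 3 (1.2954).

1.30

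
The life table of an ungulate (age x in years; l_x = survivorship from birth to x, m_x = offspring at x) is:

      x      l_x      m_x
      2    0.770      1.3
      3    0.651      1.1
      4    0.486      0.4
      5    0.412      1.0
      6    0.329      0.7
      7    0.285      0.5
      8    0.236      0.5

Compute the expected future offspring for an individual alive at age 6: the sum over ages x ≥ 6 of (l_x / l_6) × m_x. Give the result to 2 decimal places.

1.49

l_6 = 0.329. Conditional survival from age 6 to x is l_x / l_6.
  x=6: (0.329/0.329) × 0.7 = 0.7000
  x=7: (0.285/0.329) × 0.5 = 0.4331
  x=8: (0.236/0.329) × 0.5 = 0.3587
Sum = 0.7000 + 0.4331 + 0.3587 = 1.4918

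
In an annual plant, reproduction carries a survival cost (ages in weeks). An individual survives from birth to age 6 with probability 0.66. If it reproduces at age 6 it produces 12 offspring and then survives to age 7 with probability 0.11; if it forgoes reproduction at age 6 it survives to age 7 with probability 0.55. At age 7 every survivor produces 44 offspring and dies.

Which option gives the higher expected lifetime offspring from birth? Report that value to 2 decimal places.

15.97

breed at age 6: R₀ = 0.66 × (12 + 0.11 × 44) = 0.66 × 16.8400 = 11.1144
delay to age 7: R₀ = 0.66 × (0.55 × 44) = 0.66 × 24.2000 = 15.9720
Higher: delay to age 7 (15.9720).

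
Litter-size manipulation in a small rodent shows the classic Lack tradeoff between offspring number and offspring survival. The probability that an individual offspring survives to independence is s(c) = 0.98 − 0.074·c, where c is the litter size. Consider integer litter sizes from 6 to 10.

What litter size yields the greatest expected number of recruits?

7

Expected recruits = c × s(c):
  c=6: 6 × 0.536 = 3.216
  c=7: 7 × 0.462 = 3.234
  c=8: 8 × 0.388 = 3.104
  c=9: 9 × 0.314 = 2.826
  c=10: 10 × 0.240 = 2.400
Maximum at c = 7 (3.234 recruits).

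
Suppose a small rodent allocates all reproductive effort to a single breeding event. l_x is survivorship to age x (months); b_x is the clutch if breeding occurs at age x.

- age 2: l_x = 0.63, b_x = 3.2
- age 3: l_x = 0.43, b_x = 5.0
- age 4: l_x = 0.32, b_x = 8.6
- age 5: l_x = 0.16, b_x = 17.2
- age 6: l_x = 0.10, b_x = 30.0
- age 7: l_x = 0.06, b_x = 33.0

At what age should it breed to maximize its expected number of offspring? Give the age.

6

Expected offspring if breeding at age x = l_x × b_x:
  age 2: 0.63 × 3.2 = 2.016
  age 3: 0.43 × 5.0 = 2.150
  age 4: 0.32 × 8.6 = 2.752
  age 5: 0.16 × 17.2 = 2.752
  age 6: 0.10 × 30.0 = 3.000
  age 7: 0.06 × 33.0 = 1.980
Maximum at age 6 (3.000).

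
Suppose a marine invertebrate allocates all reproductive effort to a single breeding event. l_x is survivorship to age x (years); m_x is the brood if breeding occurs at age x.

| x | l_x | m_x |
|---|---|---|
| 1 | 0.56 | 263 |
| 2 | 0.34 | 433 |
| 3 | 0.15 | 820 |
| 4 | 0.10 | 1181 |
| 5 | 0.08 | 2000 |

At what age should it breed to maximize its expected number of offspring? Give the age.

Expected offspring if breeding at age x = l_x × m_x:
  age 1: 0.56 × 263 = 147.280
  age 2: 0.34 × 433 = 147.220
  age 3: 0.15 × 820 = 123.000
  age 4: 0.10 × 1181 = 118.100
  age 5: 0.08 × 2000 = 160.000
Maximum at age 5 (160.000).

5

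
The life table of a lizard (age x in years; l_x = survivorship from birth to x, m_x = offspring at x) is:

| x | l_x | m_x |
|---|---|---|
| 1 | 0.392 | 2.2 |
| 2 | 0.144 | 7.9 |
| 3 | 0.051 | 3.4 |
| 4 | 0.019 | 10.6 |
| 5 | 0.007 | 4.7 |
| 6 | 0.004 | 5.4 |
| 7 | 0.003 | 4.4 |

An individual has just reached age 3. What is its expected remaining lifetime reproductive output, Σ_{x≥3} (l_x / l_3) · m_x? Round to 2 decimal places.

8.68

l_3 = 0.051. Conditional survival from age 3 to x is l_x / l_3.
  x=3: (0.051/0.051) × 3.4 = 3.4000
  x=4: (0.019/0.051) × 10.6 = 3.9490
  x=5: (0.007/0.051) × 4.7 = 0.6451
  x=6: (0.004/0.051) × 5.4 = 0.4235
  x=7: (0.003/0.051) × 4.4 = 0.2588
Sum = 3.4000 + 3.9490 + 0.6451 + 0.4235 + 0.2588 = 8.6765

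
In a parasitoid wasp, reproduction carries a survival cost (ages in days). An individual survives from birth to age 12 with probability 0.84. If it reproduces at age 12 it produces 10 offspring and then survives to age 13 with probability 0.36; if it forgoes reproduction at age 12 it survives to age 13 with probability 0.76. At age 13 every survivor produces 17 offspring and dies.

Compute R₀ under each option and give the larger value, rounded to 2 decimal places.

breed at age 12: R₀ = 0.84 × (10 + 0.36 × 17) = 0.84 × 16.1200 = 13.5408
delay to age 13: R₀ = 0.84 × (0.76 × 17) = 0.84 × 12.9200 = 10.8528
Higher: breed at age 12 (13.5408).

13.54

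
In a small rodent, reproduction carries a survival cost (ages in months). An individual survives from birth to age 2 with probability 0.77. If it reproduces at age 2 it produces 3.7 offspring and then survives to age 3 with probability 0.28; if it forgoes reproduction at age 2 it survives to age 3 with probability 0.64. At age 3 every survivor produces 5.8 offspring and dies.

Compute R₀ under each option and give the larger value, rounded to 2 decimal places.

4.10

breed at age 2: R₀ = 0.77 × (3.7 + 0.28 × 5.8) = 0.77 × 5.3240 = 4.0995
delay to age 3: R₀ = 0.77 × (0.64 × 5.8) = 0.77 × 3.7120 = 2.8582
Higher: breed at age 2 (4.0995).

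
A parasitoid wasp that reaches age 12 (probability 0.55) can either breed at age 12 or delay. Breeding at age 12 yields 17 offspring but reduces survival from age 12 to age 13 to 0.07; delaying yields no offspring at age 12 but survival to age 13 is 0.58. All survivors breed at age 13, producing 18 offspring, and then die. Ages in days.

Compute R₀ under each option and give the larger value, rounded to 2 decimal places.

breed at age 12: R₀ = 0.55 × (17 + 0.07 × 18) = 0.55 × 18.2600 = 10.0430
delay to age 13: R₀ = 0.55 × (0.58 × 18) = 0.55 × 10.4400 = 5.7420
Higher: breed at age 12 (10.0430).

10.04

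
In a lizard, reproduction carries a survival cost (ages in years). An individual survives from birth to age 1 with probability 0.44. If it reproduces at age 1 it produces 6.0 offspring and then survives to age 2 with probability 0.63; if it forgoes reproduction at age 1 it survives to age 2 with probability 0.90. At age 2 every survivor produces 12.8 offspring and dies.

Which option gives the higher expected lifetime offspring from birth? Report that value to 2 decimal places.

breed at age 1: R₀ = 0.44 × (6.0 + 0.63 × 12.8) = 0.44 × 14.0640 = 6.1882
delay to age 2: R₀ = 0.44 × (0.90 × 12.8) = 0.44 × 11.5200 = 5.0688
Higher: breed at age 1 (6.1882).

6.19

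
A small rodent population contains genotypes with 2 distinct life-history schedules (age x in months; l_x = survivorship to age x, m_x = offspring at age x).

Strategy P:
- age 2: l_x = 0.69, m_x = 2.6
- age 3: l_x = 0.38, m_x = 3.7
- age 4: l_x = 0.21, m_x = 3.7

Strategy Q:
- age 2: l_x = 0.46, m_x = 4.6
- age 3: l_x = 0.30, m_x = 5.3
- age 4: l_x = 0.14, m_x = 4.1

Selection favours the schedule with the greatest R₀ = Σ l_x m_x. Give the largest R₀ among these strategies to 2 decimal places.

Strategy P: R₀ = 0.69×2.6 + 0.38×3.7 + 0.21×3.7 = 3.9770
Strategy Q: R₀ = 0.46×4.6 + 0.30×5.3 + 0.14×4.1 = 4.2800
Highest R₀: strategy Q with 4.2800.

4.28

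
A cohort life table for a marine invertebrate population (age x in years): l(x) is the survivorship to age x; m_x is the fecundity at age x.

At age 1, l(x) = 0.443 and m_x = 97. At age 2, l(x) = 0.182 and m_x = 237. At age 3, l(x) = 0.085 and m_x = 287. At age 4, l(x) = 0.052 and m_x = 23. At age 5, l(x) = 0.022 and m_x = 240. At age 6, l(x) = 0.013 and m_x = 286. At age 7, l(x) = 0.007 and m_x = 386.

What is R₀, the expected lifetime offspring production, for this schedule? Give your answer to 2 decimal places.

R₀ = Σ l(x) m_x:
  age 1: 0.443 × 97 = 42.9710
  age 2: 0.182 × 237 = 43.1340
  age 3: 0.085 × 287 = 24.3950
  age 4: 0.052 × 23 = 1.1960
  age 5: 0.022 × 240 = 5.2800
  age 6: 0.013 × 286 = 3.7180
  age 7: 0.007 × 386 = 2.7020
R₀ = 42.9710 + 43.1340 + 24.3950 + 1.1960 + 5.2800 + 3.7180 + 2.7020 = 123.3960

123.40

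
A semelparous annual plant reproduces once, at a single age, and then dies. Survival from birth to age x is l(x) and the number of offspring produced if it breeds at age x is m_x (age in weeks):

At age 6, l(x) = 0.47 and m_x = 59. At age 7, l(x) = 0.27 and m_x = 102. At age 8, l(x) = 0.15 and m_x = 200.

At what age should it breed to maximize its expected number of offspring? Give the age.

8

Expected offspring if breeding at age x = l(x) × m_x:
  age 6: 0.47 × 59 = 27.730
  age 7: 0.27 × 102 = 27.540
  age 8: 0.15 × 200 = 30.000
Maximum at age 8 (30.000).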